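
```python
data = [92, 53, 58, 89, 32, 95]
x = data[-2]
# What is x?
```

data has length 6. Negative index -2 maps to positive index 6 + (-2) = 4. data[4] = 32.

32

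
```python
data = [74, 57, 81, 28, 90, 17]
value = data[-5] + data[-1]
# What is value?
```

data has length 6. Negative index -5 maps to positive index 6 + (-5) = 1. data[1] = 57.
data has length 6. Negative index -1 maps to positive index 6 + (-1) = 5. data[5] = 17.
Sum: 57 + 17 = 74.

74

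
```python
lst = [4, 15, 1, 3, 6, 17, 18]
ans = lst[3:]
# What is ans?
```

lst has length 7. The slice lst[3:] selects indices [3, 4, 5, 6] (3->3, 4->6, 5->17, 6->18), giving [3, 6, 17, 18].

[3, 6, 17, 18]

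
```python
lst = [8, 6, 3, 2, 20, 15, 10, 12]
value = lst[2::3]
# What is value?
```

lst has length 8. The slice lst[2::3] selects indices [2, 5] (2->3, 5->15), giving [3, 15].

[3, 15]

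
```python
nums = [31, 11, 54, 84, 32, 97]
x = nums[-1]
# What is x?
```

nums has length 6. Negative index -1 maps to positive index 6 + (-1) = 5. nums[5] = 97.

97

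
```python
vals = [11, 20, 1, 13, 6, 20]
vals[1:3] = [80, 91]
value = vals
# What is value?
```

vals starts as [11, 20, 1, 13, 6, 20] (length 6). The slice vals[1:3] covers indices [1, 2] with values [20, 1]. Replacing that slice with [80, 91] (same length) produces [11, 80, 91, 13, 6, 20].

[11, 80, 91, 13, 6, 20]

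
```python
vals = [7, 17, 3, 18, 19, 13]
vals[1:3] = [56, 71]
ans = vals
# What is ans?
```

vals starts as [7, 17, 3, 18, 19, 13] (length 6). The slice vals[1:3] covers indices [1, 2] with values [17, 3]. Replacing that slice with [56, 71] (same length) produces [7, 56, 71, 18, 19, 13].

[7, 56, 71, 18, 19, 13]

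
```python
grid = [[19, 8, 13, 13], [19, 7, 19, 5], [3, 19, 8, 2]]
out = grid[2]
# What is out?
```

grid has 3 rows. Row 2 is [3, 19, 8, 2].

[3, 19, 8, 2]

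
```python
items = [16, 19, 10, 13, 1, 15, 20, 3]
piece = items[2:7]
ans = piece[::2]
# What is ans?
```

items has length 8. The slice items[2:7] selects indices [2, 3, 4, 5, 6] (2->10, 3->13, 4->1, 5->15, 6->20), giving [10, 13, 1, 15, 20]. So piece = [10, 13, 1, 15, 20]. piece has length 5. The slice piece[::2] selects indices [0, 2, 4] (0->10, 2->1, 4->20), giving [10, 1, 20].

[10, 1, 20]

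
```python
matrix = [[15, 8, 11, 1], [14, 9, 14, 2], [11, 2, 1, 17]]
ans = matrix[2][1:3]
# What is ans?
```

matrix[2] = [11, 2, 1, 17]. matrix[2] has length 4. The slice matrix[2][1:3] selects indices [1, 2] (1->2, 2->1), giving [2, 1].

[2, 1]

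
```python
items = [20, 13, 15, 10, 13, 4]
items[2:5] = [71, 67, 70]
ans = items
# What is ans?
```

items starts as [20, 13, 15, 10, 13, 4] (length 6). The slice items[2:5] covers indices [2, 3, 4] with values [15, 10, 13]. Replacing that slice with [71, 67, 70] (same length) produces [20, 13, 71, 67, 70, 4].

[20, 13, 71, 67, 70, 4]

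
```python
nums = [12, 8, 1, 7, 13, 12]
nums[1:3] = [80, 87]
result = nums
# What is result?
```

nums starts as [12, 8, 1, 7, 13, 12] (length 6). The slice nums[1:3] covers indices [1, 2] with values [8, 1]. Replacing that slice with [80, 87] (same length) produces [12, 80, 87, 7, 13, 12].

[12, 80, 87, 7, 13, 12]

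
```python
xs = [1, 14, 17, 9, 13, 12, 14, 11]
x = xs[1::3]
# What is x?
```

xs has length 8. The slice xs[1::3] selects indices [1, 4, 7] (1->14, 4->13, 7->11), giving [14, 13, 11].

[14, 13, 11]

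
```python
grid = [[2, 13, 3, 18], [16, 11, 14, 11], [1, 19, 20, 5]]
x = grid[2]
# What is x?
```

grid has 3 rows. Row 2 is [1, 19, 20, 5].

[1, 19, 20, 5]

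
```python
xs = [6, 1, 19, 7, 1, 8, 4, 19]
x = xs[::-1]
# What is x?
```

xs has length 8. The slice xs[::-1] selects indices [7, 6, 5, 4, 3, 2, 1, 0] (7->19, 6->4, 5->8, 4->1, 3->7, 2->19, 1->1, 0->6), giving [19, 4, 8, 1, 7, 19, 1, 6].

[19, 4, 8, 1, 7, 19, 1, 6]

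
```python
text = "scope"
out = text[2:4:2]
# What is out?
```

text has length 5. The slice text[2:4:2] selects indices [2] (2->'o'), giving 'o'.

'o'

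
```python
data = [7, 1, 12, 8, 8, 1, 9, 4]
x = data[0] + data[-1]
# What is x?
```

data has length 8. data[0] = 7.
data has length 8. Negative index -1 maps to positive index 8 + (-1) = 7. data[7] = 4.
Sum: 7 + 4 = 11.

11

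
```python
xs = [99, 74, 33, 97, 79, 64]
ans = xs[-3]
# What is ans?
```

xs has length 6. Negative index -3 maps to positive index 6 + (-3) = 3. xs[3] = 97.

97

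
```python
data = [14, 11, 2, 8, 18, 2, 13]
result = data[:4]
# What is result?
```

data has length 7. The slice data[:4] selects indices [0, 1, 2, 3] (0->14, 1->11, 2->2, 3->8), giving [14, 11, 2, 8].

[14, 11, 2, 8]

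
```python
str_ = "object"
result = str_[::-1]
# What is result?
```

str_ has length 6. The slice str_[::-1] selects indices [5, 4, 3, 2, 1, 0] (5->'t', 4->'c', 3->'e', 2->'j', 1->'b', 0->'o'), giving 'tcejbo'.

'tcejbo'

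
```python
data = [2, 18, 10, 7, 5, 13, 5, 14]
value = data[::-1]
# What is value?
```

data has length 8. The slice data[::-1] selects indices [7, 6, 5, 4, 3, 2, 1, 0] (7->14, 6->5, 5->13, 4->5, 3->7, 2->10, 1->18, 0->2), giving [14, 5, 13, 5, 7, 10, 18, 2].

[14, 5, 13, 5, 7, 10, 18, 2]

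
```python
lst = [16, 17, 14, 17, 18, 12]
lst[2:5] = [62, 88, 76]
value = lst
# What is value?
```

lst starts as [16, 17, 14, 17, 18, 12] (length 6). The slice lst[2:5] covers indices [2, 3, 4] with values [14, 17, 18]. Replacing that slice with [62, 88, 76] (same length) produces [16, 17, 62, 88, 76, 12].

[16, 17, 62, 88, 76, 12]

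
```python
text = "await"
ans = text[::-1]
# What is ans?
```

text has length 5. The slice text[::-1] selects indices [4, 3, 2, 1, 0] (4->'t', 3->'i', 2->'a', 1->'w', 0->'a'), giving 'tiawa'.

'tiawa'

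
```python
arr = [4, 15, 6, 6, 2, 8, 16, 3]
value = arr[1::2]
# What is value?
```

arr has length 8. The slice arr[1::2] selects indices [1, 3, 5, 7] (1->15, 3->6, 5->8, 7->3), giving [15, 6, 8, 3].

[15, 6, 8, 3]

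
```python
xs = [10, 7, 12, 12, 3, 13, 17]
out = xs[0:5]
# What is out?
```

xs has length 7. The slice xs[0:5] selects indices [0, 1, 2, 3, 4] (0->10, 1->7, 2->12, 3->12, 4->3), giving [10, 7, 12, 12, 3].

[10, 7, 12, 12, 3]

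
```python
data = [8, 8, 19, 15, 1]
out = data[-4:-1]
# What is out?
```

data has length 5. The slice data[-4:-1] selects indices [1, 2, 3] (1->8, 2->19, 3->15), giving [8, 19, 15].

[8, 19, 15]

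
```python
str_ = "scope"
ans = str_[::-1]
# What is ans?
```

str_ has length 5. The slice str_[::-1] selects indices [4, 3, 2, 1, 0] (4->'e', 3->'p', 2->'o', 1->'c', 0->'s'), giving 'epocs'.

'epocs'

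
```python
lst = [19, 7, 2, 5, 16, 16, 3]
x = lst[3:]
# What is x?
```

lst has length 7. The slice lst[3:] selects indices [3, 4, 5, 6] (3->5, 4->16, 5->16, 6->3), giving [5, 16, 16, 3].

[5, 16, 16, 3]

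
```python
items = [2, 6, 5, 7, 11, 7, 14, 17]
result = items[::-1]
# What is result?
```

items has length 8. The slice items[::-1] selects indices [7, 6, 5, 4, 3, 2, 1, 0] (7->17, 6->14, 5->7, 4->11, 3->7, 2->5, 1->6, 0->2), giving [17, 14, 7, 11, 7, 5, 6, 2].

[17, 14, 7, 11, 7, 5, 6, 2]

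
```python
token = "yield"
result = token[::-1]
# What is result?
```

token has length 5. The slice token[::-1] selects indices [4, 3, 2, 1, 0] (4->'d', 3->'l', 2->'e', 1->'i', 0->'y'), giving 'dleiy'.

'dleiy'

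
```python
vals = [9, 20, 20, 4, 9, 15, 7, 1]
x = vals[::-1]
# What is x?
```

vals has length 8. The slice vals[::-1] selects indices [7, 6, 5, 4, 3, 2, 1, 0] (7->1, 6->7, 5->15, 4->9, 3->4, 2->20, 1->20, 0->9), giving [1, 7, 15, 9, 4, 20, 20, 9].

[1, 7, 15, 9, 4, 20, 20, 9]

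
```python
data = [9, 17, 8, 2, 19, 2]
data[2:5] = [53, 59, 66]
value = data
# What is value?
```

data starts as [9, 17, 8, 2, 19, 2] (length 6). The slice data[2:5] covers indices [2, 3, 4] with values [8, 2, 19]. Replacing that slice with [53, 59, 66] (same length) produces [9, 17, 53, 59, 66, 2].

[9, 17, 53, 59, 66, 2]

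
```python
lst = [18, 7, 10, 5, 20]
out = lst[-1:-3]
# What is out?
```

lst has length 5. The slice lst[-1:-3] resolves to an empty index range, so the result is [].

[]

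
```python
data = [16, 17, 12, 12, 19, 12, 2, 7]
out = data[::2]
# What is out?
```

data has length 8. The slice data[::2] selects indices [0, 2, 4, 6] (0->16, 2->12, 4->19, 6->2), giving [16, 12, 19, 2].

[16, 12, 19, 2]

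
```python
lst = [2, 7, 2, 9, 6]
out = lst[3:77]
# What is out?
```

lst has length 5. The slice lst[3:77] selects indices [3, 4] (3->9, 4->6), giving [9, 6].

[9, 6]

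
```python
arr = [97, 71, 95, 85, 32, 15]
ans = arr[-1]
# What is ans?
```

arr has length 6. Negative index -1 maps to positive index 6 + (-1) = 5. arr[5] = 15.

15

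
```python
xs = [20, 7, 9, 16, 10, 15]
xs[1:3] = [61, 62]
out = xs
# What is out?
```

xs starts as [20, 7, 9, 16, 10, 15] (length 6). The slice xs[1:3] covers indices [1, 2] with values [7, 9]. Replacing that slice with [61, 62] (same length) produces [20, 61, 62, 16, 10, 15].

[20, 61, 62, 16, 10, 15]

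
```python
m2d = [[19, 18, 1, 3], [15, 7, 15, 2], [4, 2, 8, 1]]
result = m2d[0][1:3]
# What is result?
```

m2d[0] = [19, 18, 1, 3]. m2d[0] has length 4. The slice m2d[0][1:3] selects indices [1, 2] (1->18, 2->1), giving [18, 1].

[18, 1]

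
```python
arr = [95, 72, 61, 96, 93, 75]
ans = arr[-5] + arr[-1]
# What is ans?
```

arr has length 6. Negative index -5 maps to positive index 6 + (-5) = 1. arr[1] = 72.
arr has length 6. Negative index -1 maps to positive index 6 + (-1) = 5. arr[5] = 75.
Sum: 72 + 75 = 147.

147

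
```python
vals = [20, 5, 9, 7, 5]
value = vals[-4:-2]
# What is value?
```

vals has length 5. The slice vals[-4:-2] selects indices [1, 2] (1->5, 2->9), giving [5, 9].

[5, 9]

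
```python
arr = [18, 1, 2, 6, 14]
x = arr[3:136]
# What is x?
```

arr has length 5. The slice arr[3:136] selects indices [3, 4] (3->6, 4->14), giving [6, 14].

[6, 14]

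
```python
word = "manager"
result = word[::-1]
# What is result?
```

word has length 7. The slice word[::-1] selects indices [6, 5, 4, 3, 2, 1, 0] (6->'r', 5->'e', 4->'g', 3->'a', 2->'n', 1->'a', 0->'m'), giving 'reganam'.

'reganam'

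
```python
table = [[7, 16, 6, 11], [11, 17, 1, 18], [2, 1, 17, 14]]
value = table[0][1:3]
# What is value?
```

table[0] = [7, 16, 6, 11]. table[0] has length 4. The slice table[0][1:3] selects indices [1, 2] (1->16, 2->6), giving [16, 6].

[16, 6]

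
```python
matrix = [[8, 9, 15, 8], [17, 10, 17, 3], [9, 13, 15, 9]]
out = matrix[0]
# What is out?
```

matrix has 3 rows. Row 0 is [8, 9, 15, 8].

[8, 9, 15, 8]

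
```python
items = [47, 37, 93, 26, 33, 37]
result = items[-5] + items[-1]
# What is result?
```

items has length 6. Negative index -5 maps to positive index 6 + (-5) = 1. items[1] = 37.
items has length 6. Negative index -1 maps to positive index 6 + (-1) = 5. items[5] = 37.
Sum: 37 + 37 = 74.

74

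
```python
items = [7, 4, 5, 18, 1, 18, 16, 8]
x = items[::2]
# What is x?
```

items has length 8. The slice items[::2] selects indices [0, 2, 4, 6] (0->7, 2->5, 4->1, 6->16), giving [7, 5, 1, 16].

[7, 5, 1, 16]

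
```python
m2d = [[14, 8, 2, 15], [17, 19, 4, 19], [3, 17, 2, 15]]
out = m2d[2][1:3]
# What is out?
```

m2d[2] = [3, 17, 2, 15]. m2d[2] has length 4. The slice m2d[2][1:3] selects indices [1, 2] (1->17, 2->2), giving [17, 2].

[17, 2]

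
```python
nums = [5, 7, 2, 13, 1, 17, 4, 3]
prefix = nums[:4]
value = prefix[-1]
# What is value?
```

nums has length 8. The slice nums[:4] selects indices [0, 1, 2, 3] (0->5, 1->7, 2->2, 3->13), giving [5, 7, 2, 13]. So prefix = [5, 7, 2, 13]. Then prefix[-1] = 13.

13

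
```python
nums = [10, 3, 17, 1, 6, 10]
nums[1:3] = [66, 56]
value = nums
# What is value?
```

nums starts as [10, 3, 17, 1, 6, 10] (length 6). The slice nums[1:3] covers indices [1, 2] with values [3, 17]. Replacing that slice with [66, 56] (same length) produces [10, 66, 56, 1, 6, 10].

[10, 66, 56, 1, 6, 10]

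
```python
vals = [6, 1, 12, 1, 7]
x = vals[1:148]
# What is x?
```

vals has length 5. The slice vals[1:148] selects indices [1, 2, 3, 4] (1->1, 2->12, 3->1, 4->7), giving [1, 12, 1, 7].

[1, 12, 1, 7]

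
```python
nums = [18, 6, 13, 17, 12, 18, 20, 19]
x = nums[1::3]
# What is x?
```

nums has length 8. The slice nums[1::3] selects indices [1, 4, 7] (1->6, 4->12, 7->19), giving [6, 12, 19].

[6, 12, 19]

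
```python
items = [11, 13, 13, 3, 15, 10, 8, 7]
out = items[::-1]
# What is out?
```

items has length 8. The slice items[::-1] selects indices [7, 6, 5, 4, 3, 2, 1, 0] (7->7, 6->8, 5->10, 4->15, 3->3, 2->13, 1->13, 0->11), giving [7, 8, 10, 15, 3, 13, 13, 11].

[7, 8, 10, 15, 3, 13, 13, 11]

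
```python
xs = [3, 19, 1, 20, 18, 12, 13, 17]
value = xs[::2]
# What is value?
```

xs has length 8. The slice xs[::2] selects indices [0, 2, 4, 6] (0->3, 2->1, 4->18, 6->13), giving [3, 1, 18, 13].

[3, 1, 18, 13]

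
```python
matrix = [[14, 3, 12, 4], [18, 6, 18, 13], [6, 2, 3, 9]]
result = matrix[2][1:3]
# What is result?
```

matrix[2] = [6, 2, 3, 9]. matrix[2] has length 4. The slice matrix[2][1:3] selects indices [1, 2] (1->2, 2->3), giving [2, 3].

[2, 3]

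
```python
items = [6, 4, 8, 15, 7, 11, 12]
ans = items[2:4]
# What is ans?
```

items has length 7. The slice items[2:4] selects indices [2, 3] (2->8, 3->15), giving [8, 15].

[8, 15]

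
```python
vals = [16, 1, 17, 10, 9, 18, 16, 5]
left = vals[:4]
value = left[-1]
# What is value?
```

vals has length 8. The slice vals[:4] selects indices [0, 1, 2, 3] (0->16, 1->1, 2->17, 3->10), giving [16, 1, 17, 10]. So left = [16, 1, 17, 10]. Then left[-1] = 10.

10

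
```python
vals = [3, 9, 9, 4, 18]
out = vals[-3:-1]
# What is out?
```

vals has length 5. The slice vals[-3:-1] selects indices [2, 3] (2->9, 3->4), giving [9, 4].

[9, 4]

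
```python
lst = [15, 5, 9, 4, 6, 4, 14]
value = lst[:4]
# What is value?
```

lst has length 7. The slice lst[:4] selects indices [0, 1, 2, 3] (0->15, 1->5, 2->9, 3->4), giving [15, 5, 9, 4].

[15, 5, 9, 4]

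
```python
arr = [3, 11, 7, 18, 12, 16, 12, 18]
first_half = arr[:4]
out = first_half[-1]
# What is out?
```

arr has length 8. The slice arr[:4] selects indices [0, 1, 2, 3] (0->3, 1->11, 2->7, 3->18), giving [3, 11, 7, 18]. So first_half = [3, 11, 7, 18]. Then first_half[-1] = 18.

18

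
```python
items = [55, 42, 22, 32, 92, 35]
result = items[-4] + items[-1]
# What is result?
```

items has length 6. Negative index -4 maps to positive index 6 + (-4) = 2. items[2] = 22.
items has length 6. Negative index -1 maps to positive index 6 + (-1) = 5. items[5] = 35.
Sum: 22 + 35 = 57.

57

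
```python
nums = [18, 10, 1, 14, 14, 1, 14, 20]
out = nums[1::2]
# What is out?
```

nums has length 8. The slice nums[1::2] selects indices [1, 3, 5, 7] (1->10, 3->14, 5->1, 7->20), giving [10, 14, 1, 20].

[10, 14, 1, 20]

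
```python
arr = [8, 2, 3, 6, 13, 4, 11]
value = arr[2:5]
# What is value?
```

arr has length 7. The slice arr[2:5] selects indices [2, 3, 4] (2->3, 3->6, 4->13), giving [3, 6, 13].

[3, 6, 13]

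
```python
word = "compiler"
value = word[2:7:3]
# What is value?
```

word has length 8. The slice word[2:7:3] selects indices [2, 5] (2->'m', 5->'l'), giving 'ml'.

'ml'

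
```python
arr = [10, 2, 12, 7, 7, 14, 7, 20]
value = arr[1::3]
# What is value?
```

arr has length 8. The slice arr[1::3] selects indices [1, 4, 7] (1->2, 4->7, 7->20), giving [2, 7, 20].

[2, 7, 20]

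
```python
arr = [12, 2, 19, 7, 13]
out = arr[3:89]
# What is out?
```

arr has length 5. The slice arr[3:89] selects indices [3, 4] (3->7, 4->13), giving [7, 13].

[7, 13]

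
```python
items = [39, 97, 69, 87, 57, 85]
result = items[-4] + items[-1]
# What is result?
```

items has length 6. Negative index -4 maps to positive index 6 + (-4) = 2. items[2] = 69.
items has length 6. Negative index -1 maps to positive index 6 + (-1) = 5. items[5] = 85.
Sum: 69 + 85 = 154.

154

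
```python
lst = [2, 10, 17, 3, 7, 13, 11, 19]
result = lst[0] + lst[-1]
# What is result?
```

lst has length 8. lst[0] = 2.
lst has length 8. Negative index -1 maps to positive index 8 + (-1) = 7. lst[7] = 19.
Sum: 2 + 19 = 21.

21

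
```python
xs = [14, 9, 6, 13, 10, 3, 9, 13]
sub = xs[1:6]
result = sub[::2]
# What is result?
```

xs has length 8. The slice xs[1:6] selects indices [1, 2, 3, 4, 5] (1->9, 2->6, 3->13, 4->10, 5->3), giving [9, 6, 13, 10, 3]. So sub = [9, 6, 13, 10, 3]. sub has length 5. The slice sub[::2] selects indices [0, 2, 4] (0->9, 2->13, 4->3), giving [9, 13, 3].

[9, 13, 3]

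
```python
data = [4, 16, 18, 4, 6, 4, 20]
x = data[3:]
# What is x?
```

data has length 7. The slice data[3:] selects indices [3, 4, 5, 6] (3->4, 4->6, 5->4, 6->20), giving [4, 6, 4, 20].

[4, 6, 4, 20]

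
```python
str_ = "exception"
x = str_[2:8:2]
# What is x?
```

str_ has length 9. The slice str_[2:8:2] selects indices [2, 4, 6] (2->'c', 4->'p', 6->'i'), giving 'cpi'.

'cpi'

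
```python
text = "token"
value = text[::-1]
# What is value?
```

text has length 5. The slice text[::-1] selects indices [4, 3, 2, 1, 0] (4->'n', 3->'e', 2->'k', 1->'o', 0->'t'), giving 'nekot'.

'nekot'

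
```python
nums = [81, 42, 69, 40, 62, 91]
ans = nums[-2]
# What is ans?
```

nums has length 6. Negative index -2 maps to positive index 6 + (-2) = 4. nums[4] = 62.

62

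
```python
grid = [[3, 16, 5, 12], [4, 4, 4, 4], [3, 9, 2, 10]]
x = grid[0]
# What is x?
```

grid has 3 rows. Row 0 is [3, 16, 5, 12].

[3, 16, 5, 12]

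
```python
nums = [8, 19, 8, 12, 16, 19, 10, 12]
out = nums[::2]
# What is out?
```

nums has length 8. The slice nums[::2] selects indices [0, 2, 4, 6] (0->8, 2->8, 4->16, 6->10), giving [8, 8, 16, 10].

[8, 8, 16, 10]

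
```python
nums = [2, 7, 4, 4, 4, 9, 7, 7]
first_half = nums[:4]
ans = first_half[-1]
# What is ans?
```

nums has length 8. The slice nums[:4] selects indices [0, 1, 2, 3] (0->2, 1->7, 2->4, 3->4), giving [2, 7, 4, 4]. So first_half = [2, 7, 4, 4]. Then first_half[-1] = 4.

4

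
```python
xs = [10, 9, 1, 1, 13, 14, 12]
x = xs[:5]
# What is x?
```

xs has length 7. The slice xs[:5] selects indices [0, 1, 2, 3, 4] (0->10, 1->9, 2->1, 3->1, 4->13), giving [10, 9, 1, 1, 13].

[10, 9, 1, 1, 13]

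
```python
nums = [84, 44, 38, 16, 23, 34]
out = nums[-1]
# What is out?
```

nums has length 6. Negative index -1 maps to positive index 6 + (-1) = 5. nums[5] = 34.

34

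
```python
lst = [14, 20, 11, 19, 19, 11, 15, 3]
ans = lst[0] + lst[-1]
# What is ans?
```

lst has length 8. lst[0] = 14.
lst has length 8. Negative index -1 maps to positive index 8 + (-1) = 7. lst[7] = 3.
Sum: 14 + 3 = 17.

17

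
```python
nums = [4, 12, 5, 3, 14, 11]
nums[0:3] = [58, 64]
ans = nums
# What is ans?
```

nums starts as [4, 12, 5, 3, 14, 11] (length 6). The slice nums[0:3] covers indices [0, 1, 2] with values [4, 12, 5]. Replacing that slice with [58, 64] (different length) produces [58, 64, 3, 14, 11].

[58, 64, 3, 14, 11]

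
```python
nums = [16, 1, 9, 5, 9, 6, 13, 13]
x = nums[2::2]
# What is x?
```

nums has length 8. The slice nums[2::2] selects indices [2, 4, 6] (2->9, 4->9, 6->13), giving [9, 9, 13].

[9, 9, 13]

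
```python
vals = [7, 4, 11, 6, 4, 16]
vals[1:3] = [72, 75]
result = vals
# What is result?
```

vals starts as [7, 4, 11, 6, 4, 16] (length 6). The slice vals[1:3] covers indices [1, 2] with values [4, 11]. Replacing that slice with [72, 75] (same length) produces [7, 72, 75, 6, 4, 16].

[7, 72, 75, 6, 4, 16]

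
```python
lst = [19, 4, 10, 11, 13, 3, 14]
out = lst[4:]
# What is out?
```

lst has length 7. The slice lst[4:] selects indices [4, 5, 6] (4->13, 5->3, 6->14), giving [13, 3, 14].

[13, 3, 14]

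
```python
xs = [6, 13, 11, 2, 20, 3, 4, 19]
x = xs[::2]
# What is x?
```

xs has length 8. The slice xs[::2] selects indices [0, 2, 4, 6] (0->6, 2->11, 4->20, 6->4), giving [6, 11, 20, 4].

[6, 11, 20, 4]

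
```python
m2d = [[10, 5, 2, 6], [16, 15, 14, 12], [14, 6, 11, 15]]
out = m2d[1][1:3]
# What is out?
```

m2d[1] = [16, 15, 14, 12]. m2d[1] has length 4. The slice m2d[1][1:3] selects indices [1, 2] (1->15, 2->14), giving [15, 14].

[15, 14]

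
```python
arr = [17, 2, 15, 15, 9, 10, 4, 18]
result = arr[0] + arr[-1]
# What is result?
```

arr has length 8. arr[0] = 17.
arr has length 8. Negative index -1 maps to positive index 8 + (-1) = 7. arr[7] = 18.
Sum: 17 + 18 = 35.

35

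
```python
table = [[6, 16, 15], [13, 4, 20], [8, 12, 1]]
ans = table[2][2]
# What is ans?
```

table[2] = [8, 12, 1]. Taking column 2 of that row yields 1.

1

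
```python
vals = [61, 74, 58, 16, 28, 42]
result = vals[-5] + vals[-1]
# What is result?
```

vals has length 6. Negative index -5 maps to positive index 6 + (-5) = 1. vals[1] = 74.
vals has length 6. Negative index -1 maps to positive index 6 + (-1) = 5. vals[5] = 42.
Sum: 74 + 42 = 116.

116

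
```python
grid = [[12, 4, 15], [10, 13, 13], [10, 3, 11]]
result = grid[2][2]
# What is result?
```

grid[2] = [10, 3, 11]. Taking column 2 of that row yields 11.

11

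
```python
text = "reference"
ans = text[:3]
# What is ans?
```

text has length 9. The slice text[:3] selects indices [0, 1, 2] (0->'r', 1->'e', 2->'f'), giving 'ref'.

'ref'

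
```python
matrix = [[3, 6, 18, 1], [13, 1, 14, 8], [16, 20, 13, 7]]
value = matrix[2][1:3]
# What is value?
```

matrix[2] = [16, 20, 13, 7]. matrix[2] has length 4. The slice matrix[2][1:3] selects indices [1, 2] (1->20, 2->13), giving [20, 13].

[20, 13]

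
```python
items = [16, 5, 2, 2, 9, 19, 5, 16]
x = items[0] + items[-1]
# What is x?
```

items has length 8. items[0] = 16.
items has length 8. Negative index -1 maps to positive index 8 + (-1) = 7. items[7] = 16.
Sum: 16 + 16 = 32.

32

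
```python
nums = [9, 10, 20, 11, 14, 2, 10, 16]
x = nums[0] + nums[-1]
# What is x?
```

nums has length 8. nums[0] = 9.
nums has length 8. Negative index -1 maps to positive index 8 + (-1) = 7. nums[7] = 16.
Sum: 9 + 16 = 25.

25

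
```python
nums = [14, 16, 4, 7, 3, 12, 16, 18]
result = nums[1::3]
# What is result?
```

nums has length 8. The slice nums[1::3] selects indices [1, 4, 7] (1->16, 4->3, 7->18), giving [16, 3, 18].

[16, 3, 18]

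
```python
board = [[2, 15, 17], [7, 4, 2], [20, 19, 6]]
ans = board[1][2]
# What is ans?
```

board[1] = [7, 4, 2]. Taking column 2 of that row yields 2.

2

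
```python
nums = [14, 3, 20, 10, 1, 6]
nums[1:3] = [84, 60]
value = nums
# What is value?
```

nums starts as [14, 3, 20, 10, 1, 6] (length 6). The slice nums[1:3] covers indices [1, 2] with values [3, 20]. Replacing that slice with [84, 60] (same length) produces [14, 84, 60, 10, 1, 6].

[14, 84, 60, 10, 1, 6]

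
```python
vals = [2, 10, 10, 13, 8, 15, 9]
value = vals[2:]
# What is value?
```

vals has length 7. The slice vals[2:] selects indices [2, 3, 4, 5, 6] (2->10, 3->13, 4->8, 5->15, 6->9), giving [10, 13, 8, 15, 9].

[10, 13, 8, 15, 9]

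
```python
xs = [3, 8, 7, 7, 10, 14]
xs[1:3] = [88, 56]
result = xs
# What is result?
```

xs starts as [3, 8, 7, 7, 10, 14] (length 6). The slice xs[1:3] covers indices [1, 2] with values [8, 7]. Replacing that slice with [88, 56] (same length) produces [3, 88, 56, 7, 10, 14].

[3, 88, 56, 7, 10, 14]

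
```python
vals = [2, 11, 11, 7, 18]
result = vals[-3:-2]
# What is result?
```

vals has length 5. The slice vals[-3:-2] selects indices [2] (2->11), giving [11].

[11]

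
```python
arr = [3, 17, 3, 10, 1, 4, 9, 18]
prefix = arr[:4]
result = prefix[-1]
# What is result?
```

arr has length 8. The slice arr[:4] selects indices [0, 1, 2, 3] (0->3, 1->17, 2->3, 3->10), giving [3, 17, 3, 10]. So prefix = [3, 17, 3, 10]. Then prefix[-1] = 10.

10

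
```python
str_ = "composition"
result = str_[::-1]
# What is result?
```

str_ has length 11. The slice str_[::-1] selects indices [10, 9, 8, 7, 6, 5, 4, 3, 2, 1, 0] (10->'n', 9->'o', 8->'i', 7->'t', 6->'i', 5->'s', 4->'o', 3->'p', 2->'m', 1->'o', 0->'c'), giving 'noitisopmoc'.

'noitisopmoc'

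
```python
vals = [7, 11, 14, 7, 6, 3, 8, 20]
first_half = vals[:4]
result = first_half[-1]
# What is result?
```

vals has length 8. The slice vals[:4] selects indices [0, 1, 2, 3] (0->7, 1->11, 2->14, 3->7), giving [7, 11, 14, 7]. So first_half = [7, 11, 14, 7]. Then first_half[-1] = 7.

7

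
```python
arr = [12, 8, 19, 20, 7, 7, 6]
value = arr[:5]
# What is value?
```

arr has length 7. The slice arr[:5] selects indices [0, 1, 2, 3, 4] (0->12, 1->8, 2->19, 3->20, 4->7), giving [12, 8, 19, 20, 7].

[12, 8, 19, 20, 7]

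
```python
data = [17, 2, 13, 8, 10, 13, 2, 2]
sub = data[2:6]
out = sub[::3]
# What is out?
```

data has length 8. The slice data[2:6] selects indices [2, 3, 4, 5] (2->13, 3->8, 4->10, 5->13), giving [13, 8, 10, 13]. So sub = [13, 8, 10, 13]. sub has length 4. The slice sub[::3] selects indices [0, 3] (0->13, 3->13), giving [13, 13].

[13, 13]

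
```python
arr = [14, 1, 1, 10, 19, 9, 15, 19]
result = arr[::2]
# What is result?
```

arr has length 8. The slice arr[::2] selects indices [0, 2, 4, 6] (0->14, 2->1, 4->19, 6->15), giving [14, 1, 19, 15].

[14, 1, 19, 15]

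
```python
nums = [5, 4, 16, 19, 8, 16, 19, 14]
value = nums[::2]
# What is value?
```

nums has length 8. The slice nums[::2] selects indices [0, 2, 4, 6] (0->5, 2->16, 4->8, 6->19), giving [5, 16, 8, 19].

[5, 16, 8, 19]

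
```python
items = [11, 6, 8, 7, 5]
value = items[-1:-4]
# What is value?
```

items has length 5. The slice items[-1:-4] resolves to an empty index range, so the result is [].

[]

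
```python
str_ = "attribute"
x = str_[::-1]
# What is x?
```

str_ has length 9. The slice str_[::-1] selects indices [8, 7, 6, 5, 4, 3, 2, 1, 0] (8->'e', 7->'t', 6->'u', 5->'b', 4->'i', 3->'r', 2->'t', 1->'t', 0->'a'), giving 'etubirtta'.

'etubirtta'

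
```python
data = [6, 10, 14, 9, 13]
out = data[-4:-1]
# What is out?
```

data has length 5. The slice data[-4:-1] selects indices [1, 2, 3] (1->10, 2->14, 3->9), giving [10, 14, 9].

[10, 14, 9]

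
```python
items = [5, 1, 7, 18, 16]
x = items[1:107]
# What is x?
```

items has length 5. The slice items[1:107] selects indices [1, 2, 3, 4] (1->1, 2->7, 3->18, 4->16), giving [1, 7, 18, 16].

[1, 7, 18, 16]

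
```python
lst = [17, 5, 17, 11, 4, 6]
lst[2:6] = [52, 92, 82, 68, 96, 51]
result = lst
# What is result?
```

lst starts as [17, 5, 17, 11, 4, 6] (length 6). The slice lst[2:6] covers indices [2, 3, 4, 5] with values [17, 11, 4, 6]. Replacing that slice with [52, 92, 82, 68, 96, 51] (different length) produces [17, 5, 52, 92, 82, 68, 96, 51].

[17, 5, 52, 92, 82, 68, 96, 51]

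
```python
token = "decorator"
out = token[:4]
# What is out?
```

token has length 9. The slice token[:4] selects indices [0, 1, 2, 3] (0->'d', 1->'e', 2->'c', 3->'o'), giving 'deco'.

'deco'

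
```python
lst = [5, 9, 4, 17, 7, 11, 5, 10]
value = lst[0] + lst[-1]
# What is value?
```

lst has length 8. lst[0] = 5.
lst has length 8. Negative index -1 maps to positive index 8 + (-1) = 7. lst[7] = 10.
Sum: 5 + 10 = 15.

15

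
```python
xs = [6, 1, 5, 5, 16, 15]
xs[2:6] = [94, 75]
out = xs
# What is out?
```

xs starts as [6, 1, 5, 5, 16, 15] (length 6). The slice xs[2:6] covers indices [2, 3, 4, 5] with values [5, 5, 16, 15]. Replacing that slice with [94, 75] (different length) produces [6, 1, 94, 75].

[6, 1, 94, 75]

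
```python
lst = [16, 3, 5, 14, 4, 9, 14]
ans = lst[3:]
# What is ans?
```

lst has length 7. The slice lst[3:] selects indices [3, 4, 5, 6] (3->14, 4->4, 5->9, 6->14), giving [14, 4, 9, 14].

[14, 4, 9, 14]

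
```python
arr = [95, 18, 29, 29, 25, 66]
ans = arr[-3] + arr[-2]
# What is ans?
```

arr has length 6. Negative index -3 maps to positive index 6 + (-3) = 3. arr[3] = 29.
arr has length 6. Negative index -2 maps to positive index 6 + (-2) = 4. arr[4] = 25.
Sum: 29 + 25 = 54.

54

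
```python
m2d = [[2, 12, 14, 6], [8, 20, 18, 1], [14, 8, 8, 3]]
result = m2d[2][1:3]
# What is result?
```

m2d[2] = [14, 8, 8, 3]. m2d[2] has length 4. The slice m2d[2][1:3] selects indices [1, 2] (1->8, 2->8), giving [8, 8].

[8, 8]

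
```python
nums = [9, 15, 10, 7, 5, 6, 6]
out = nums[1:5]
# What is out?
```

nums has length 7. The slice nums[1:5] selects indices [1, 2, 3, 4] (1->15, 2->10, 3->7, 4->5), giving [15, 10, 7, 5].

[15, 10, 7, 5]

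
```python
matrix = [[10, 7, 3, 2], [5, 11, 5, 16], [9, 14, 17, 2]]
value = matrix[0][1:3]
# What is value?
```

matrix[0] = [10, 7, 3, 2]. matrix[0] has length 4. The slice matrix[0][1:3] selects indices [1, 2] (1->7, 2->3), giving [7, 3].

[7, 3]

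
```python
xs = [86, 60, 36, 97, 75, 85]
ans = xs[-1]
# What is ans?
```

xs has length 6. Negative index -1 maps to positive index 6 + (-1) = 5. xs[5] = 85.

85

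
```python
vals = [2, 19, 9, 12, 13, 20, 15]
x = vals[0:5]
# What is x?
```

vals has length 7. The slice vals[0:5] selects indices [0, 1, 2, 3, 4] (0->2, 1->19, 2->9, 3->12, 4->13), giving [2, 19, 9, 12, 13].

[2, 19, 9, 12, 13]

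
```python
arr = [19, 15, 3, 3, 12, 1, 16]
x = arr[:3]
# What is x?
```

arr has length 7. The slice arr[:3] selects indices [0, 1, 2] (0->19, 1->15, 2->3), giving [19, 15, 3].

[19, 15, 3]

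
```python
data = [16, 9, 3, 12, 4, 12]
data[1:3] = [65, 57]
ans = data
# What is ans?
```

data starts as [16, 9, 3, 12, 4, 12] (length 6). The slice data[1:3] covers indices [1, 2] with values [9, 3]. Replacing that slice with [65, 57] (same length) produces [16, 65, 57, 12, 4, 12].

[16, 65, 57, 12, 4, 12]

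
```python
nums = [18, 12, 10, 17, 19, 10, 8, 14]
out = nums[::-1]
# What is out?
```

nums has length 8. The slice nums[::-1] selects indices [7, 6, 5, 4, 3, 2, 1, 0] (7->14, 6->8, 5->10, 4->19, 3->17, 2->10, 1->12, 0->18), giving [14, 8, 10, 19, 17, 10, 12, 18].

[14, 8, 10, 19, 17, 10, 12, 18]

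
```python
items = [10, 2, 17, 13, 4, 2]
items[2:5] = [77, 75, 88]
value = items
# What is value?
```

items starts as [10, 2, 17, 13, 4, 2] (length 6). The slice items[2:5] covers indices [2, 3, 4] with values [17, 13, 4]. Replacing that slice with [77, 75, 88] (same length) produces [10, 2, 77, 75, 88, 2].

[10, 2, 77, 75, 88, 2]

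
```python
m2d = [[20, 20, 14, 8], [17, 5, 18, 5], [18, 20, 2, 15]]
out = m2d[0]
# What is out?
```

m2d has 3 rows. Row 0 is [20, 20, 14, 8].

[20, 20, 14, 8]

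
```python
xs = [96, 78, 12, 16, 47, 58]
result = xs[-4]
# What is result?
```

xs has length 6. Negative index -4 maps to positive index 6 + (-4) = 2. xs[2] = 12.

12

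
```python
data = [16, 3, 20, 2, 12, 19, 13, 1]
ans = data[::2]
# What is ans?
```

data has length 8. The slice data[::2] selects indices [0, 2, 4, 6] (0->16, 2->20, 4->12, 6->13), giving [16, 20, 12, 13].

[16, 20, 12, 13]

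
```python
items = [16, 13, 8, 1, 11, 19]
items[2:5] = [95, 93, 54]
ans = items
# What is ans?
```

items starts as [16, 13, 8, 1, 11, 19] (length 6). The slice items[2:5] covers indices [2, 3, 4] with values [8, 1, 11]. Replacing that slice with [95, 93, 54] (same length) produces [16, 13, 95, 93, 54, 19].

[16, 13, 95, 93, 54, 19]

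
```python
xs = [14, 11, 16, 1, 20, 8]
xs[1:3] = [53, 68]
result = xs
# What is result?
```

xs starts as [14, 11, 16, 1, 20, 8] (length 6). The slice xs[1:3] covers indices [1, 2] with values [11, 16]. Replacing that slice with [53, 68] (same length) produces [14, 53, 68, 1, 20, 8].

[14, 53, 68, 1, 20, 8]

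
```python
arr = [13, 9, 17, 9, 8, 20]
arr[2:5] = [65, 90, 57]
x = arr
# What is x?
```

arr starts as [13, 9, 17, 9, 8, 20] (length 6). The slice arr[2:5] covers indices [2, 3, 4] with values [17, 9, 8]. Replacing that slice with [65, 90, 57] (same length) produces [13, 9, 65, 90, 57, 20].

[13, 9, 65, 90, 57, 20]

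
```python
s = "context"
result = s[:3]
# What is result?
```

s has length 7. The slice s[:3] selects indices [0, 1, 2] (0->'c', 1->'o', 2->'n'), giving 'con'.

'con'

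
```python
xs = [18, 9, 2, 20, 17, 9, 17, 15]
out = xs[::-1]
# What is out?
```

xs has length 8. The slice xs[::-1] selects indices [7, 6, 5, 4, 3, 2, 1, 0] (7->15, 6->17, 5->9, 4->17, 3->20, 2->2, 1->9, 0->18), giving [15, 17, 9, 17, 20, 2, 9, 18].

[15, 17, 9, 17, 20, 2, 9, 18]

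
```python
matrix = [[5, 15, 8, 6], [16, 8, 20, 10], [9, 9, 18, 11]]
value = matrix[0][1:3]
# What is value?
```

matrix[0] = [5, 15, 8, 6]. matrix[0] has length 4. The slice matrix[0][1:3] selects indices [1, 2] (1->15, 2->8), giving [15, 8].

[15, 8]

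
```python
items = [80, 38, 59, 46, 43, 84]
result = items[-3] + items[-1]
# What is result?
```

items has length 6. Negative index -3 maps to positive index 6 + (-3) = 3. items[3] = 46.
items has length 6. Negative index -1 maps to positive index 6 + (-1) = 5. items[5] = 84.
Sum: 46 + 84 = 130.

130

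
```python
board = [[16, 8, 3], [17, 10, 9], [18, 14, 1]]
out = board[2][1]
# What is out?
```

board[2] = [18, 14, 1]. Taking column 1 of that row yields 14.

14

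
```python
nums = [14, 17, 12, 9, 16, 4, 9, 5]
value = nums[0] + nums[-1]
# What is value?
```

nums has length 8. nums[0] = 14.
nums has length 8. Negative index -1 maps to positive index 8 + (-1) = 7. nums[7] = 5.
Sum: 14 + 5 = 19.

19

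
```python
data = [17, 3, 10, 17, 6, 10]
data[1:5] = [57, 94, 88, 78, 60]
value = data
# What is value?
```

data starts as [17, 3, 10, 17, 6, 10] (length 6). The slice data[1:5] covers indices [1, 2, 3, 4] with values [3, 10, 17, 6]. Replacing that slice with [57, 94, 88, 78, 60] (different length) produces [17, 57, 94, 88, 78, 60, 10].

[17, 57, 94, 88, 78, 60, 10]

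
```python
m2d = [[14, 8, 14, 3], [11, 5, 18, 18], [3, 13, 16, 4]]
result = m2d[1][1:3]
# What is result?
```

m2d[1] = [11, 5, 18, 18]. m2d[1] has length 4. The slice m2d[1][1:3] selects indices [1, 2] (1->5, 2->18), giving [5, 18].

[5, 18]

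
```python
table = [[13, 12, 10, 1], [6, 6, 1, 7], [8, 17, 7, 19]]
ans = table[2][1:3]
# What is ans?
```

table[2] = [8, 17, 7, 19]. table[2] has length 4. The slice table[2][1:3] selects indices [1, 2] (1->17, 2->7), giving [17, 7].

[17, 7]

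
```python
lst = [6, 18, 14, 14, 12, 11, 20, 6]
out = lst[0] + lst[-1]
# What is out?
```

lst has length 8. lst[0] = 6.
lst has length 8. Negative index -1 maps to positive index 8 + (-1) = 7. lst[7] = 6.
Sum: 6 + 6 = 12.

12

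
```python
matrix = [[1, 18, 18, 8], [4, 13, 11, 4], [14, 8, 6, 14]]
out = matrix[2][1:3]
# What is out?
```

matrix[2] = [14, 8, 6, 14]. matrix[2] has length 4. The slice matrix[2][1:3] selects indices [1, 2] (1->8, 2->6), giving [8, 6].

[8, 6]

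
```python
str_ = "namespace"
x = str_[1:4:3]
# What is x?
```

str_ has length 9. The slice str_[1:4:3] selects indices [1] (1->'a'), giving 'a'.

'a'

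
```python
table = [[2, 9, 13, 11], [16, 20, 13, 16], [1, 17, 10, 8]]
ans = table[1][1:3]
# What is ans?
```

table[1] = [16, 20, 13, 16]. table[1] has length 4. The slice table[1][1:3] selects indices [1, 2] (1->20, 2->13), giving [20, 13].

[20, 13]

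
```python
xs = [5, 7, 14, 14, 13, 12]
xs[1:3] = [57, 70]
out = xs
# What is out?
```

xs starts as [5, 7, 14, 14, 13, 12] (length 6). The slice xs[1:3] covers indices [1, 2] with values [7, 14]. Replacing that slice with [57, 70] (same length) produces [5, 57, 70, 14, 13, 12].

[5, 57, 70, 14, 13, 12]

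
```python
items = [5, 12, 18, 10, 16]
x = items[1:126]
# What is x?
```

items has length 5. The slice items[1:126] selects indices [1, 2, 3, 4] (1->12, 2->18, 3->10, 4->16), giving [12, 18, 10, 16].

[12, 18, 10, 16]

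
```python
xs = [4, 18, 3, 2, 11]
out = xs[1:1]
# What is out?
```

xs has length 5. The slice xs[1:1] resolves to an empty index range, so the result is [].

[]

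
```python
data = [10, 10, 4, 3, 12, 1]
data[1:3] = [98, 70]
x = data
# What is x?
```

data starts as [10, 10, 4, 3, 12, 1] (length 6). The slice data[1:3] covers indices [1, 2] with values [10, 4]. Replacing that slice with [98, 70] (same length) produces [10, 98, 70, 3, 12, 1].

[10, 98, 70, 3, 12, 1]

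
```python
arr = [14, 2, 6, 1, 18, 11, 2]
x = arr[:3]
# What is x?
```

arr has length 7. The slice arr[:3] selects indices [0, 1, 2] (0->14, 1->2, 2->6), giving [14, 2, 6].

[14, 2, 6]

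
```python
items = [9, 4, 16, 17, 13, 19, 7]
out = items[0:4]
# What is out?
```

items has length 7. The slice items[0:4] selects indices [0, 1, 2, 3] (0->9, 1->4, 2->16, 3->17), giving [9, 4, 16, 17].

[9, 4, 16, 17]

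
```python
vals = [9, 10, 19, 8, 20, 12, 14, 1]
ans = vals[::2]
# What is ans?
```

vals has length 8. The slice vals[::2] selects indices [0, 2, 4, 6] (0->9, 2->19, 4->20, 6->14), giving [9, 19, 20, 14].

[9, 19, 20, 14]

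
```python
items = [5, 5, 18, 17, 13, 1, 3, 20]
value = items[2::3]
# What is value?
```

items has length 8. The slice items[2::3] selects indices [2, 5] (2->18, 5->1), giving [18, 1].

[18, 1]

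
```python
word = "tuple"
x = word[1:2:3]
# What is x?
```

word has length 5. The slice word[1:2:3] selects indices [1] (1->'u'), giving 'u'.

'u'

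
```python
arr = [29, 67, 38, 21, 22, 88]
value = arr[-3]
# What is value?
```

arr has length 6. Negative index -3 maps to positive index 6 + (-3) = 3. arr[3] = 21.

21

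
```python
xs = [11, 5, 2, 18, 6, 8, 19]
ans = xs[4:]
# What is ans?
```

xs has length 7. The slice xs[4:] selects indices [4, 5, 6] (4->6, 5->8, 6->19), giving [6, 8, 19].

[6, 8, 19]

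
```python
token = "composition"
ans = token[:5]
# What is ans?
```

token has length 11. The slice token[:5] selects indices [0, 1, 2, 3, 4] (0->'c', 1->'o', 2->'m', 3->'p', 4->'o'), giving 'compo'.

'compo'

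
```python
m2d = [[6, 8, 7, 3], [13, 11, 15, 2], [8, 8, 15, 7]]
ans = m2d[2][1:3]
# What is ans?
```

m2d[2] = [8, 8, 15, 7]. m2d[2] has length 4. The slice m2d[2][1:3] selects indices [1, 2] (1->8, 2->15), giving [8, 15].

[8, 15]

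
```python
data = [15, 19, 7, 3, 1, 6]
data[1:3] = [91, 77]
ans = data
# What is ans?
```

data starts as [15, 19, 7, 3, 1, 6] (length 6). The slice data[1:3] covers indices [1, 2] with values [19, 7]. Replacing that slice with [91, 77] (same length) produces [15, 91, 77, 3, 1, 6].

[15, 91, 77, 3, 1, 6]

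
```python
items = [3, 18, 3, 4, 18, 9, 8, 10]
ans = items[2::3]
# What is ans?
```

items has length 8. The slice items[2::3] selects indices [2, 5] (2->3, 5->9), giving [3, 9].

[3, 9]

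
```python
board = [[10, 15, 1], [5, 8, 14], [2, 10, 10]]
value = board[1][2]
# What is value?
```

board[1] = [5, 8, 14]. Taking column 2 of that row yields 14.

14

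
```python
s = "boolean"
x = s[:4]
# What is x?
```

s has length 7. The slice s[:4] selects indices [0, 1, 2, 3] (0->'b', 1->'o', 2->'o', 3->'l'), giving 'bool'.

'bool'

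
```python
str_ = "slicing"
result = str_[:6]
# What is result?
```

str_ has length 7. The slice str_[:6] selects indices [0, 1, 2, 3, 4, 5] (0->'s', 1->'l', 2->'i', 3->'c', 4->'i', 5->'n'), giving 'slicin'.

'slicin'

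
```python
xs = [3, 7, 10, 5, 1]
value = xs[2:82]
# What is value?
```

xs has length 5. The slice xs[2:82] selects indices [2, 3, 4] (2->10, 3->5, 4->1), giving [10, 5, 1].

[10, 5, 1]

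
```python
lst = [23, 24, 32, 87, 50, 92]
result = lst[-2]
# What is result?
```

lst has length 6. Negative index -2 maps to positive index 6 + (-2) = 4. lst[4] = 50.

50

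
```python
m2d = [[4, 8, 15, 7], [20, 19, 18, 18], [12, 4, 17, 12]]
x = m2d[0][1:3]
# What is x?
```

m2d[0] = [4, 8, 15, 7]. m2d[0] has length 4. The slice m2d[0][1:3] selects indices [1, 2] (1->8, 2->15), giving [8, 15].

[8, 15]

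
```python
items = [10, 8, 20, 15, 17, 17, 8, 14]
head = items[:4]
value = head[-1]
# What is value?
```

items has length 8. The slice items[:4] selects indices [0, 1, 2, 3] (0->10, 1->8, 2->20, 3->15), giving [10, 8, 20, 15]. So head = [10, 8, 20, 15]. Then head[-1] = 15.

15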